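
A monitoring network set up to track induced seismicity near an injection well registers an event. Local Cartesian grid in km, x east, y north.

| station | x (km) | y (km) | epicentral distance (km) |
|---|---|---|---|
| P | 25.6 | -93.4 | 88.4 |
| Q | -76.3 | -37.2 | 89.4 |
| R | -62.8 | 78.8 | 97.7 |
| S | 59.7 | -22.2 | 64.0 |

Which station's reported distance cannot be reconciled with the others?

Solve using three stations at a time. Using Q, R, S (subtract circle equations pairwise → linear system) gives (x, y) ≈ (2.1, 5.8).
Distances from that point to each station vs reported:
  P: calculated 101.9 vs reported 88.4 → residual 13.5 km
  Q: calculated 89.4 vs reported 89.4 → residual 0.0 km
  R: calculated 97.7 vs reported 97.7 → residual 0.0 km
  S: calculated 64.0 vs reported 64.0 → residual 0.0 km
Q, R, S are mutually consistent (residuals ≈ 0); P is off by 13.5 km.

P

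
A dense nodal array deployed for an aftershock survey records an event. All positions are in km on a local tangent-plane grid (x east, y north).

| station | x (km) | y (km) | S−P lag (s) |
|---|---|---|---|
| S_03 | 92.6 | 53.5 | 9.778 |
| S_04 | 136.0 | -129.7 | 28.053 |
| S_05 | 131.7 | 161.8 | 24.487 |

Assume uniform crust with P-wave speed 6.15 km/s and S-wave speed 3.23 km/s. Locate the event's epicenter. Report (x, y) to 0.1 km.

Distance from S−P lag: d = Δt · v_P v_S / (v_P − v_S) = Δt · (6.15·3.23)/(6.15−3.23) ≈ 6.8029·Δt.
So d_S_03 = 66.52, d_S_04 = 190.84, d_S_05 = 166.58 km.
Circle about each station: (x − 92.6)² + (y − 53.5)² = 66.52²; (x − 136.0)² + (y + 129.7)² = 190.84²; (x − 131.7)² + (y − 161.8)² = 166.58².
Subtracting the S_03 equation from the S_04 and S_05 equations removes the quadratic terms:
86.8 x − 366.4 y = -8113.92
78.2 x + 216.6 y = 8763.13
Solving the 2×2 system: x ≈ 30.6, y ≈ 29.4 km.
Check against S_03 (with the unrounded x, y): √((x − 92.6)²+(y − 53.5)²) = 66.49 ≈ 66.52 km. ✓

30.6 km east, 29.4 km north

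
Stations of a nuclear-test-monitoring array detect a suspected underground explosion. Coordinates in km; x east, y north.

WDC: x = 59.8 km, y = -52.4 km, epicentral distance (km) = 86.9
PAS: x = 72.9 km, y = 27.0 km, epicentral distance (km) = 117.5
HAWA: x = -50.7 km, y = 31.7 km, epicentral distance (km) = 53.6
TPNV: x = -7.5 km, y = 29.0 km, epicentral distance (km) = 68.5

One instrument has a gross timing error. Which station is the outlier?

Solve using three stations at a time. Using WDC, PAS, TPNV (subtract circle equations pairwise → linear system) gives (x, y) ≈ (-25.6, -36.9).
Distances from that point to each station vs reported:
  WDC: calculated 86.8 vs reported 86.9 → residual 0.1 km
  PAS: calculated 117.4 vs reported 117.5 → residual 0.1 km
  HAWA: calculated 73.1 vs reported 53.6 → residual 19.5 km
  TPNV: calculated 68.4 vs reported 68.5 → residual 0.1 km
WDC, PAS, TPNV are mutually consistent (residuals ≈ 0); HAWA is off by 19.5 km.

HAWA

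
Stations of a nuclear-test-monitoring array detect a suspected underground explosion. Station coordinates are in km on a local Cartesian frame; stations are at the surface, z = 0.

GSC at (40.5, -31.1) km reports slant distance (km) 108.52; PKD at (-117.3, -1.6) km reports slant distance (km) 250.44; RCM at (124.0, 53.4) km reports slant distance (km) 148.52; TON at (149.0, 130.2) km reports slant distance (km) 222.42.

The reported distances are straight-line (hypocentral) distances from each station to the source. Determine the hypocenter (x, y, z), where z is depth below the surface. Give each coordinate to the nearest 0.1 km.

x ≈ 111.4 km, y ≈ -78.5 km, depth ≈ 67.1 km

Each station gives a sphere (x−x_i)² + (y−y_i)² + z² = d_i² (stations at z=0).
Subtracting the GSC sphere from PKD and RCM: z² cancels, leaving linear equations in x and y:
-315.6 x + 59.0 y = -39789.21
167.0 x + 169.0 y = 5338.50
Solving: x ≈ 111.401, y ≈ -78.494 km (keep extra digits for the depth step; rounded: 111.4, -78.5).
Then from the GSC sphere: z² = 108.52² − (x − 40.5)² − (y + 31.1)² with x = 111.401, y = -78.494, so z ≈ 67.108 ≈ 67.1 km.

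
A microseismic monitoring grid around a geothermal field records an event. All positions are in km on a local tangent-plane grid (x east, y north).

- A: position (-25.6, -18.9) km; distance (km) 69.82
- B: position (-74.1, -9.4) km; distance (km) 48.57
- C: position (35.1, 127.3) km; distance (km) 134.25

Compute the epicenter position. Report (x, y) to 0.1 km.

Circle about each station: (x + 25.6)² + (y + 18.9)² = 69.82²; (x + 74.1)² + (y + 9.4)² = 48.57²; (x − 35.1)² + (y − 127.3)² = 134.25².
Subtracting the A equation from the B and C equations removes the quadratic terms:
-97.0 x + 19.0 y = 7082.39
121.4 x + 292.4 y = 3276.50
Solving the 2×2 system: x ≈ -65.5, y ≈ 38.4 km.

(-65.5, 38.4)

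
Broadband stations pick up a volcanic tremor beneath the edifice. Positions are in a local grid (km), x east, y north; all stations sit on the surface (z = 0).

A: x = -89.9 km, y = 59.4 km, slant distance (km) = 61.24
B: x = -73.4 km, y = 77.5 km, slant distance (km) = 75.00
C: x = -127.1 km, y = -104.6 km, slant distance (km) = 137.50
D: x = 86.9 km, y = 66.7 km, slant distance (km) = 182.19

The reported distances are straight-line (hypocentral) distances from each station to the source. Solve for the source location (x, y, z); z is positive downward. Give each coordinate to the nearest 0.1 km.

Each station gives a sphere (x−x_i)² + (y−y_i)² + z² = d_i² (stations at z=0).
Subtracting the A sphere from B and C: z² cancels, leaving linear equations in x and y:
33.0 x + 36.2 y = -2091.22
-74.4 x − 328.0 y = 329.29
Solving: x ≈ -82.896, y ≈ 17.799 km (keep extra digits for the depth step; rounded: -82.9, 17.8).
Then from the A sphere: z² = 61.24² − (x + 89.9)² − (y − 59.4)² with x = -82.896, y = 17.799, so z ≈ 44.392 ≈ 44.4 km.

(-82.9, 17.8, 44.4)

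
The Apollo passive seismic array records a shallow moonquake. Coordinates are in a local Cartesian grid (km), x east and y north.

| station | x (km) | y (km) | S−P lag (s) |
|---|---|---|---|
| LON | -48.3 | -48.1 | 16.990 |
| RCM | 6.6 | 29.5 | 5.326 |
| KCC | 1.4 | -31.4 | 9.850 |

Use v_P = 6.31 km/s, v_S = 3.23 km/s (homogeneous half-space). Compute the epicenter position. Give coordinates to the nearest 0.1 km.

Distance from S−P lag: d = Δt · v_P v_S / (v_P − v_S) = Δt · (6.31·3.23)/(6.31−3.23) ≈ 6.6173·Δt.
So d_LON = 112.43, d_RCM = 35.24, d_KCC = 65.18 km.
Circle about each station: (x + 48.3)² + (y + 48.1)² = 112.43²; (x − 6.6)² + (y − 29.5)² = 35.24²; (x − 1.4)² + (y + 31.4)² = 65.18².
Subtracting the LON equation from the RCM and KCC equations removes the quadratic terms:
109.8 x + 155.2 y = 7665.96
99.4 x + 33.4 y = 4733.49
Solving the 2×2 system: x ≈ 40.7, y ≈ 20.6 km.
Check against LON (with the unrounded x, y): √((x + 48.3)²+(y + 48.1)²) = 112.43 ≈ 112.43 km. ✓

x ≈ 40.7 km, y ≈ 20.6 km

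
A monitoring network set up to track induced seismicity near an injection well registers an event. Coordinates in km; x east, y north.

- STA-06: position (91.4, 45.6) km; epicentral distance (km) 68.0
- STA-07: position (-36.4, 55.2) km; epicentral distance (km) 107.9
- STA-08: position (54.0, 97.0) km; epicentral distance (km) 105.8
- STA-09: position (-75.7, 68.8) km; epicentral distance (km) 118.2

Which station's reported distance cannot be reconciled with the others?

STA-09

Solve using three stations at a time. Using STA-06, STA-07, STA-08 (subtract circle equations pairwise → linear system) gives (x, y) ≈ (50.5, -8.7).
Distances from that point to each station vs reported:
  STA-06: calculated 68.0 vs reported 68.0 → residual 0.0 km
  STA-07: calculated 107.9 vs reported 107.9 → residual 0.0 km
  STA-08: calculated 105.8 vs reported 105.8 → residual 0.0 km
  STA-09: calculated 148.1 vs reported 118.2 → residual 29.9 km
STA-06, STA-07, STA-08 are mutually consistent (residuals ≈ 0); STA-09 is off by 29.9 km.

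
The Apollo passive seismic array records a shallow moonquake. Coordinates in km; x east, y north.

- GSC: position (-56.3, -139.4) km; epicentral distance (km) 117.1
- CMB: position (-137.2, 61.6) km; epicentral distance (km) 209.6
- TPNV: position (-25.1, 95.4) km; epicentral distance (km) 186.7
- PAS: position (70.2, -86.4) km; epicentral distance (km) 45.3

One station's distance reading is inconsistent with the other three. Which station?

Solve using three stations at a time. Using GSC, CMB, PAS (subtract circle equations pairwise → linear system) gives (x, y) ≈ (31.8, -62.3).
Distances from that point to each station vs reported:
  GSC: calculated 117.1 vs reported 117.1 → residual 0.0 km
  CMB: calculated 209.6 vs reported 209.6 → residual 0.0 km
  TPNV: calculated 167.7 vs reported 186.7 → residual 19.0 km
  PAS: calculated 45.3 vs reported 45.3 → residual 0.0 km
GSC, CMB, PAS are mutually consistent (residuals ≈ 0); TPNV is off by 19.0 km.

TPNV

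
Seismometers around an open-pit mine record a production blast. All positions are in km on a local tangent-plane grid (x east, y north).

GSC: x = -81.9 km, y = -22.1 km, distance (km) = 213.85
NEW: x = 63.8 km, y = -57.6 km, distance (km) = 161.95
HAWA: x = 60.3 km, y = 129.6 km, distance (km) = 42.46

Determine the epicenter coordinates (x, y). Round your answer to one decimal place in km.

(92.4, 101.8)

Circle about each station: (x + 81.9)² + (y + 22.1)² = 213.85²; (x − 63.8)² + (y + 57.6)² = 161.95²; (x − 60.3)² + (y − 129.6)² = 42.46².
Subtracting the GSC equation from the NEW and HAWA equations removes the quadratic terms:
291.4 x − 71.0 y = 19696.20
284.4 x + 303.4 y = 57165.20
Solving the 2×2 system: x ≈ 92.4, y ≈ 101.8 km.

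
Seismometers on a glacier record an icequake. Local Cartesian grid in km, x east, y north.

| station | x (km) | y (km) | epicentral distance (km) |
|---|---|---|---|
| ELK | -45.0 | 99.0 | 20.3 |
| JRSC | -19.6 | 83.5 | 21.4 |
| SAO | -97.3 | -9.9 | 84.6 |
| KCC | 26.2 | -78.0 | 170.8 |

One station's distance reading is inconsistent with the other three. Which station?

SAO

Solve using three stations at a time. Using ELK, JRSC, KCC (subtract circle equations pairwise → linear system) gives (x, y) ≈ (-40.5, 79.2).
Distances from that point to each station vs reported:
  ELK: calculated 20.3 vs reported 20.3 → residual 0.0 km
  JRSC: calculated 21.4 vs reported 21.4 → residual 0.0 km
  SAO: calculated 105.7 vs reported 84.6 → residual 21.1 km
  KCC: calculated 170.8 vs reported 170.8 → residual 0.0 km
ELK, JRSC, KCC are mutually consistent (residuals ≈ 0); SAO is off by 21.1 km.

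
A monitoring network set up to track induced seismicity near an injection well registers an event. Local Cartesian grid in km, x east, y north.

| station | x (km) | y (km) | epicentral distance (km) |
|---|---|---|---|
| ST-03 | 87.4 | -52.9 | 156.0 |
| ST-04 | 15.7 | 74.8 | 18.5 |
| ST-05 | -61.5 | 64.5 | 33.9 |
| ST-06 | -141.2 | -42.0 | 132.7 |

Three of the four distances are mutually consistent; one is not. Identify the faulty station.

ST-04

Solve using three stations at a time. Using ST-03, ST-05, ST-06 (subtract circle equations pairwise → linear system) gives (x, y) ≈ (-37.4, 40.7).
Distances from that point to each station vs reported:
  ST-03: calculated 156.0 vs reported 156.0 → residual 0.0 km
  ST-04: calculated 63.1 vs reported 18.5 → residual 44.6 km
  ST-05: calculated 33.9 vs reported 33.9 → residual 0.0 km
  ST-06: calculated 132.7 vs reported 132.7 → residual 0.0 km
ST-03, ST-05, ST-06 are mutually consistent (residuals ≈ 0); ST-04 is off by 44.6 km.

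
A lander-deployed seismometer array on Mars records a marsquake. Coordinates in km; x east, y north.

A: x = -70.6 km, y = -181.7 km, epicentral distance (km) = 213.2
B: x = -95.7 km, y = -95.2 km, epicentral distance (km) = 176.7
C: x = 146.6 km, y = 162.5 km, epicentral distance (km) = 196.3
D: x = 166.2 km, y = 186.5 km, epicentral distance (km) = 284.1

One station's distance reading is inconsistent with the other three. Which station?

D

Solve using three stations at a time. Using A, B, C (subtract circle equations pairwise → linear system) gives (x, y) ≈ (61.3, -14.3).
Distances from that point to each station vs reported:
  A: calculated 213.2 vs reported 213.2 → residual 0.0 km
  B: calculated 176.7 vs reported 176.7 → residual 0.0 km
  C: calculated 196.3 vs reported 196.3 → residual 0.0 km
  D: calculated 226.5 vs reported 284.1 → residual 57.6 km
A, B, C are mutually consistent (residuals ≈ 0); D is off by 57.6 km.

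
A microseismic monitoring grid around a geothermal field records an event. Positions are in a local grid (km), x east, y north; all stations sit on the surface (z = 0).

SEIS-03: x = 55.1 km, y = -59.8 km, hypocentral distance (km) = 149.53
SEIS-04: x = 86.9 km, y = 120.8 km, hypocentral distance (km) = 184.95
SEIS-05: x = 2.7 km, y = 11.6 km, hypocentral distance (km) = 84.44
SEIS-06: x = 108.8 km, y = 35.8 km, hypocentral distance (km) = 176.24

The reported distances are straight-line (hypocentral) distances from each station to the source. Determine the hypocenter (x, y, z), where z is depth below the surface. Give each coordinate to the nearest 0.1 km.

x ≈ -56.2 km, y ≈ 20.1 km, depth ≈ 59.9 km

Each station gives a sphere (x−x_i)² + (y−y_i)² + z² = d_i² (stations at z=0).
Subtracting the SEIS-03 sphere from SEIS-04 and SEIS-05: z² cancels, leaving linear equations in x and y:
63.6 x + 361.2 y = 3684.92
-104.8 x + 142.8 y = 8758.91
Solving: x ≈ -56.194, y ≈ 20.096 km (keep extra digits for the depth step; rounded: -56.2, 20.1).
Then from the SEIS-03 sphere: z² = 149.53² − (x − 55.1)² − (y + 59.8)² with x = -56.194, y = 20.096, so z ≈ 59.912 ≈ 59.9 km.
Check against SEIS-06 (with the unrounded solution): distance 176.24 ≈ 176.24 km. ✓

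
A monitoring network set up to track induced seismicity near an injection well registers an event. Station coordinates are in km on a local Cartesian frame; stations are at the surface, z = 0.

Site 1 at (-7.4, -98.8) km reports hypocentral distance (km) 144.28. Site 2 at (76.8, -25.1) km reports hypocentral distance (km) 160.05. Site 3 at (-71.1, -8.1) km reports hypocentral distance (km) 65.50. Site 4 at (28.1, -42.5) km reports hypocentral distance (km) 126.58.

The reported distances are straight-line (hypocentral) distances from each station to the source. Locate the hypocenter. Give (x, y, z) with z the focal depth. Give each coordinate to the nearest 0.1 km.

Each station gives a sphere (x−x_i)² + (y−y_i)² + z² = d_i² (stations at z=0).
Subtracting the Site 1 sphere from Site 2 and Site 3: z² cancels, leaving linear equations in x and y:
168.4 x + 147.4 y = -8087.23
-127.4 x + 181.4 y = 11831.09
Solving: x ≈ -65.095, y ≈ 19.504 km (keep extra digits for the depth step; rounded: -65.1, 19.5).
Then from the Site 1 sphere: z² = 144.28² − (x + 7.4)² − (y + 98.8)² with x = -65.095, y = 19.504, so z ≈ 59.095 ≈ 59.1 km.

x ≈ -65.1 km, y ≈ 19.5 km, depth ≈ 59.1 km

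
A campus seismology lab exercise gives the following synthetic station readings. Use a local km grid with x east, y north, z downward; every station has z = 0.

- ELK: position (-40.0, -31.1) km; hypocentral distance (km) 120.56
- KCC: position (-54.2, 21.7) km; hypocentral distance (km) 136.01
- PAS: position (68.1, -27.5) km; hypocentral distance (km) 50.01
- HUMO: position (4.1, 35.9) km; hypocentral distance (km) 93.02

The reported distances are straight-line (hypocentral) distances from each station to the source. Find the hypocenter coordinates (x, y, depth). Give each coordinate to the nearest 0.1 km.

Each station gives a sphere (x−x_i)² + (y−y_i)² + z² = d_i² (stations at z=0).
Subtracting the ELK sphere from KCC and PAS: z² cancels, leaving linear equations in x and y:
-28.4 x + 105.6 y = -3122.69
216.2 x + 7.2 y = 14860.36
Solving: x ≈ 69.100, y ≈ -10.987 km (keep extra digits for the depth step; rounded: 69.1, -11.0).
Then from the ELK sphere: z² = 120.56² − (x + 40.0)² − (y + 31.1)² with x = 69.100, y = -10.987, so z ≈ 47.195 ≈ 47.2 km.

x ≈ 69.1 km, y ≈ -11.0 km, depth ≈ 47.2 km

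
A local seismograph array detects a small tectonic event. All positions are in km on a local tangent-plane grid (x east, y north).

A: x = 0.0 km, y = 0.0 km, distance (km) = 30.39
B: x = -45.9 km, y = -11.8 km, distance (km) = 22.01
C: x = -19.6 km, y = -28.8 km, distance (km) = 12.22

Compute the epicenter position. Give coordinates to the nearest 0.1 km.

Circle about each station: x² + y² = 30.39²; (x + 45.9)² + (y + 11.8)² = 22.01²; (x + 19.6)² + (y + 28.8)² = 12.22².
Subtracting the A equation from the B and C equations removes the quadratic terms:
-91.8 x − 23.6 y = 2685.16
-39.2 x − 57.6 y = 1987.82
Solving the 2×2 system: x ≈ -24.7, y ≈ -17.7 km.
Check against A (with the unrounded x, y): √(x²+y²) = 30.39 ≈ 30.39 km. ✓

x ≈ -24.7 km, y ≈ -17.7 km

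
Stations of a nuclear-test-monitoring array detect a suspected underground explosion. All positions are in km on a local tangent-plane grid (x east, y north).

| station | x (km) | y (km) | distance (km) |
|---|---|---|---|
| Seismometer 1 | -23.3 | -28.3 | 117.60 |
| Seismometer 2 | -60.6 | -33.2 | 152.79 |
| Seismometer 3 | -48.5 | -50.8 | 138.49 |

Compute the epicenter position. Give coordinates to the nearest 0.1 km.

(89.6, -61.2)

Circle about each station: (x + 23.3)² + (y + 28.3)² = 117.60²; (x + 60.6)² + (y + 33.2)² = 152.79²; (x + 48.5)² + (y + 50.8)² = 138.49².
Subtracting the Seismometer 1 equation from the Seismometer 2 and Seismometer 3 equations removes the quadratic terms:
-74.6 x − 9.8 y = -6084.20
-50.4 x − 45.0 y = -1760.61
Solving the 2×2 system: x ≈ 89.6, y ≈ -61.2 km.
Check against Seismometer 1 (with the unrounded x, y): √((x + 23.3)²+(y + 28.3)²) = 117.61 ≈ 117.60 km. ✓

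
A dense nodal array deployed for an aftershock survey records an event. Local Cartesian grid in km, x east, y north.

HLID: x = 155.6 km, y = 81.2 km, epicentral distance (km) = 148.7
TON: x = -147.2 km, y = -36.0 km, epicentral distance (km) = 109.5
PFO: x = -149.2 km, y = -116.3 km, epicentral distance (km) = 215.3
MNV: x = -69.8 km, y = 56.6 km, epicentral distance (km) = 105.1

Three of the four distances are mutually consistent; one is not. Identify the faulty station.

Solve using three stations at a time. Using HLID, PFO, MNV (subtract circle equations pairwise → linear system) gives (x, y) ≈ (24.7, 10.6).
Distances from that point to each station vs reported:
  HLID: calculated 148.7 vs reported 148.7 → residual 0.0 km
  TON: calculated 178.1 vs reported 109.5 → residual 68.6 km
  PFO: calculated 215.3 vs reported 215.3 → residual 0.0 km
  MNV: calculated 105.1 vs reported 105.1 → residual 0.0 km
HLID, PFO, MNV are mutually consistent (residuals ≈ 0); TON is off by 68.6 km.

TON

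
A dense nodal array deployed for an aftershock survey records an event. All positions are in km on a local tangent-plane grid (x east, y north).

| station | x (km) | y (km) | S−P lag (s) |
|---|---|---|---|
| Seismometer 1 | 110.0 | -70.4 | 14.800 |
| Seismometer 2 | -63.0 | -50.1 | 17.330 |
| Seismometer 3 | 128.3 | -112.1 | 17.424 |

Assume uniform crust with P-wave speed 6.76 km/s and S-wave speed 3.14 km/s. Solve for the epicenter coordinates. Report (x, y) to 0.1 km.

27.3 km east, -96.7 km north

Distance from S−P lag: d = Δt · v_P v_S / (v_P − v_S) = Δt · (6.76·3.14)/(6.76−3.14) ≈ 5.8636·Δt.
So d_Seismometer 1 = 86.78, d_Seismometer 2 = 101.62, d_Seismometer 3 = 102.17 km.
Circle about each station: (x − 110.0)² + (y + 70.4)² = 86.78²; (x + 63.0)² + (y + 50.1)² = 101.62²; (x − 128.3)² + (y + 112.1)² = 102.17².
Subtracting the Seismometer 1 equation from the Seismometer 2 and Seismometer 3 equations removes the quadratic terms:
-346.0 x + 40.6 y = -13373.01
36.6 x − 83.4 y = 9063.20
Solving the 2×2 system: x ≈ 27.3, y ≈ -96.7 km.
Check against Seismometer 1 (with the unrounded x, y): √((x − 110.0)²+(y + 70.4)²) = 86.77 ≈ 86.78 km. ✓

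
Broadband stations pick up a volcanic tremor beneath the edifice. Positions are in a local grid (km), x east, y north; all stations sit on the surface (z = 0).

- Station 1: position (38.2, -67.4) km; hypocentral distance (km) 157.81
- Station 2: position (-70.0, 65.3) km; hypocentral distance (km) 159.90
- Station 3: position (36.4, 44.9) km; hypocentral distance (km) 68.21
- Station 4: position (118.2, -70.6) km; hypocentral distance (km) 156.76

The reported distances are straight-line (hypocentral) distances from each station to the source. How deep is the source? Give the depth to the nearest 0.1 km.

z ≈ 31.0 km

Each station gives a sphere (x−x_i)² + (y−y_i)² + z² = d_i² (stations at z=0).
Subtracting the Station 1 sphere from Station 2 and Station 3: z² cancels, leaving linear equations in x and y:
-216.4 x + 265.4 y = 2498.08
-3.6 x + 224.6 y = 17590.36
Solving: x ≈ 86.203, y ≈ 79.700 km (keep extra digits for the depth step; rounded: 86.2, 79.7).
Then from the Station 1 sphere: z² = 157.81² − (x − 38.2)² − (y + 67.4)² with x = 86.203, y = 79.700, so z ≈ 31.005 ≈ 31.0 km.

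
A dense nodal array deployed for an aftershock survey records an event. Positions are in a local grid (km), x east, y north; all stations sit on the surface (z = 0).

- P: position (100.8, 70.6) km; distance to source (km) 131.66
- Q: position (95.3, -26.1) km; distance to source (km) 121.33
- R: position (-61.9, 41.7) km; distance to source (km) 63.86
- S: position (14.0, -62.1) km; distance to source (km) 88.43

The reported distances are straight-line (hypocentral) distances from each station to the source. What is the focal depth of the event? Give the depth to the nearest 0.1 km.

depth ≈ 32.8 km

Each station gives a sphere (x−x_i)² + (y−y_i)² + z² = d_i² (stations at z=0).
Subtracting the P sphere from Q and R: z² cancels, leaving linear equations in x and y:
-11.0 x − 193.4 y = -2768.31
-325.4 x − 57.8 y = 3681.76
Solving: x ≈ -13.999, y ≈ 15.110 km (keep extra digits for the depth step; rounded: -14.0, 15.1).
Then from the P sphere: z² = 131.66² − (x − 100.8)² − (y − 70.6)² with x = -13.999, y = 15.110, so z ≈ 32.809 ≈ 32.8 km.
Check against S (with the unrounded solution): distance 88.44 ≈ 88.43 km. ✓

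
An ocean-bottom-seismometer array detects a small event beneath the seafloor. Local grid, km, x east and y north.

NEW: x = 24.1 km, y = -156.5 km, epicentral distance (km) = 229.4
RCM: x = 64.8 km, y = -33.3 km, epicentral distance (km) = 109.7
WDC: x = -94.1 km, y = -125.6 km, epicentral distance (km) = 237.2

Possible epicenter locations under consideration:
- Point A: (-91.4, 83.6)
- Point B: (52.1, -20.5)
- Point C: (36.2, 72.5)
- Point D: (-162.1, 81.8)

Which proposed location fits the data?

For each candidate, compare |candidate − station| to the reported distance:
Point A: residuals NEW 37.0, RCM 85.4, WDC 28.0 → max 85.4 km
Point B: residuals NEW 90.5, RCM 91.7, WDC 57.1 → max 91.7 km
Point C: residuals NEW 0.1, RCM 0.1, WDC 0.1 → max 0.1 km
Point D: residuals NEW 73.0, RCM 144.7, WDC 18.9 → max 144.7 km
Only Point C has all residuals ≈ 0.

Point C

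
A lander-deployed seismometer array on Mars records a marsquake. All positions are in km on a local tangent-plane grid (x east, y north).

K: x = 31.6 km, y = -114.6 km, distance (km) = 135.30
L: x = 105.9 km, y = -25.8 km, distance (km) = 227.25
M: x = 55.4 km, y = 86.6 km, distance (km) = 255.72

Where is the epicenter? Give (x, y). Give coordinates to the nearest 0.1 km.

Circle about each station: (x − 31.6)² + (y + 114.6)² = 135.30²; (x − 105.9)² + (y + 25.8)² = 227.25²; (x − 55.4)² + (y − 86.6)² = 255.72².
Subtracting pairs of circle equations eliminates x²+y² and gives linear equations (the radical axes):
148.6 x + 177.6 y = -35587.74
47.6 x + 402.4 y = -50649.63
Solving the 2×2 system: x ≈ -103.7, y ≈ -113.6 km.
Check against K (with the unrounded x, y): √((x − 31.6)²+(y + 114.6)²) = 135.32 ≈ 135.30 km. ✓

-103.7 km east, -113.6 km north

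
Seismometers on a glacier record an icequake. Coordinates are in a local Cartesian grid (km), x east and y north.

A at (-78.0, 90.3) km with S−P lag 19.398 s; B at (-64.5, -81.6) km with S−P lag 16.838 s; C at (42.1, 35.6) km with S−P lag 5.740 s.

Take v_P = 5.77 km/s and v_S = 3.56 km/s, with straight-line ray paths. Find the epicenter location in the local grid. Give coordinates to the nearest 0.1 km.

73.4 km east, -7.6 km north

Distance from S−P lag: d = Δt · v_P v_S / (v_P − v_S) = Δt · (5.77·3.56)/(5.77−3.56) ≈ 9.2947·Δt.
So d_A = 180.30, d_B = 156.50, d_C = 53.35 km.
Circle about each station: (x + 78.0)² + (y − 90.3)² = 180.30²; (x + 64.5)² + (y + 81.6)² = 156.50²; (x − 42.1)² + (y − 35.6)² = 53.35².
Subtracting the A equation from the B and C equations removes the quadratic terms:
27.0 x − 343.8 y = 4596.56
240.2 x − 109.4 y = 18463.55
Solving the 2×2 system: x ≈ 73.4, y ≈ -7.6 km.
Check against A (with the unrounded x, y): √((x + 78.0)²+(y − 90.3)²) = 180.30 ≈ 180.30 km. ✓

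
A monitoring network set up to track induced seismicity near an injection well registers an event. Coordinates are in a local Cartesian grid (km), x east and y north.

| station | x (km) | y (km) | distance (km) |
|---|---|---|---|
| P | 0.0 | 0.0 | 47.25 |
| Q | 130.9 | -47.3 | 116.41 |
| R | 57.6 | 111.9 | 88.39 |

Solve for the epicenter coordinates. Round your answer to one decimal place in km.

Circle about each station: x² + y² = 47.25²; (x − 130.9)² + (y + 47.3)² = 116.41²; (x − 57.6)² + (y − 111.9)² = 88.39².
Subtracting pairs of circle equations eliminates x²+y² and gives linear equations (the radical axes):
261.8 x − 94.6 y = 8053.37
115.2 x + 223.8 y = 10259.14
Solving the 2×2 system: x ≈ 39.9, y ≈ 25.3 km.

x ≈ 39.9 km, y ≈ 25.3 km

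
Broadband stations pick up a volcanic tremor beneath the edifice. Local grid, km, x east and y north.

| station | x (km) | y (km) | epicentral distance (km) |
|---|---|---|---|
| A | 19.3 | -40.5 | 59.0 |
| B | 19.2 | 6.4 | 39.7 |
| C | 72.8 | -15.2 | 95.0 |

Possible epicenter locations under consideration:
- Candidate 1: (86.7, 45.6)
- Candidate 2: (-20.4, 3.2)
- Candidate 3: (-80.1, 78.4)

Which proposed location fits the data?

Candidate 2

For each candidate, compare |candidate − station| to the reported distance:
Candidate 1: residuals A 50.3, B 38.4, C 32.6 → max 50.3 km
Candidate 2: residuals A 0.0, B 0.0, C 0.0 → max 0.0 km
Candidate 3: residuals A 96.0, B 83.0, C 84.3 → max 96.0 km
Only Candidate 2 has all residuals ≈ 0.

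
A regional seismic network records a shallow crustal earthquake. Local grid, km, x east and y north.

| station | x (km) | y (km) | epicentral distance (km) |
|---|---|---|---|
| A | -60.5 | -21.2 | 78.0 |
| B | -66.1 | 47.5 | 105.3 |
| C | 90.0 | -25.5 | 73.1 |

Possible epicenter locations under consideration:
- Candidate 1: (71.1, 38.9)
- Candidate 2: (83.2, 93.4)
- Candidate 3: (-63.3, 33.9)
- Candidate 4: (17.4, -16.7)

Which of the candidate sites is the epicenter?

For each candidate, compare |candidate − station| to the reported distance:
Candidate 1: residuals A 66.7, B 32.2, C 6.0 → max 66.7 km
Candidate 2: residuals A 105.8, B 50.9, C 46.0 → max 105.8 km
Candidate 3: residuals A 22.8, B 91.4, C 91.3 → max 91.4 km
Candidate 4: residuals A 0.0, B 0.0, C 0.0 → max 0.0 km
Only Candidate 4 has all residuals ≈ 0.

Candidate 4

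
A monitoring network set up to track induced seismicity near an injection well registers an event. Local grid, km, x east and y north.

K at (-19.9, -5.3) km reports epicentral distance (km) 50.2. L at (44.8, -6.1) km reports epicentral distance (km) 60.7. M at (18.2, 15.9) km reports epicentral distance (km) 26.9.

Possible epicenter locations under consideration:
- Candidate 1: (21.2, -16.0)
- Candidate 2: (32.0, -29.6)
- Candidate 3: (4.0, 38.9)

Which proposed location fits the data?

Candidate 3

For each candidate, compare |candidate − station| to the reported distance:
Candidate 1: residuals K 7.7, L 35.1, M 5.1 → max 35.1 km
Candidate 2: residuals K 7.1, L 33.9, M 20.6 → max 33.9 km
Candidate 3: residuals K 0.0, L 0.0, M 0.1 → max 0.1 km
Only Candidate 3 has all residuals ≈ 0.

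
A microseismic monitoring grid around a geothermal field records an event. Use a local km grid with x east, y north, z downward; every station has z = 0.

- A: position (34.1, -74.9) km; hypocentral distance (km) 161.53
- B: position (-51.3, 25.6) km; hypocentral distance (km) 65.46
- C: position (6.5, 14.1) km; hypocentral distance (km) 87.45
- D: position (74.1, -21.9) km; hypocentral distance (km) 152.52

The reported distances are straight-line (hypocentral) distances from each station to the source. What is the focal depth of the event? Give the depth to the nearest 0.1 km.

depth ≈ 59.1 km

Each station gives a sphere (x−x_i)² + (y−y_i)² + z² = d_i² (stations at z=0).
Subtracting the A sphere from B and C: z² cancels, leaving linear equations in x and y:
-170.8 x + 201.0 y = 18321.16
-55.2 x + 178.0 y = 11912.68
Solving: x ≈ -44.891, y ≈ 53.004 km (keep extra digits for the depth step; rounded: -44.9, 53.0).
Then from the A sphere: z² = 161.53² − (x − 34.1)² − (y + 74.9)² with x = -44.891, y = 53.004, so z ≈ 59.101 ≈ 59.1 km.
Check against D (with the unrounded solution): distance 152.52 ≈ 152.52 km. ✓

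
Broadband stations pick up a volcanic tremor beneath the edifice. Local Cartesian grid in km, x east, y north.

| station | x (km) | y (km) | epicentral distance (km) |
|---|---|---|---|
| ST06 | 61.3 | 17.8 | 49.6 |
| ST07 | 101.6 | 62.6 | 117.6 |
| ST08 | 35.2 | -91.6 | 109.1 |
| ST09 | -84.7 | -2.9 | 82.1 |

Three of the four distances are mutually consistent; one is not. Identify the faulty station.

Solve using three stations at a time. Using ST07, ST08, ST09 (subtract circle equations pairwise → linear system) gives (x, y) ≈ (-3.7, 10.3).
Distances from that point to each station vs reported:
  ST06: calculated 65.4 vs reported 49.6 → residual 15.8 km
  ST07: calculated 117.6 vs reported 117.6 → residual 0.0 km
  ST08: calculated 109.1 vs reported 109.1 → residual 0.0 km
  ST09: calculated 82.1 vs reported 82.1 → residual 0.0 km
ST07, ST08, ST09 are mutually consistent (residuals ≈ 0); ST06 is off by 15.8 km.

ST06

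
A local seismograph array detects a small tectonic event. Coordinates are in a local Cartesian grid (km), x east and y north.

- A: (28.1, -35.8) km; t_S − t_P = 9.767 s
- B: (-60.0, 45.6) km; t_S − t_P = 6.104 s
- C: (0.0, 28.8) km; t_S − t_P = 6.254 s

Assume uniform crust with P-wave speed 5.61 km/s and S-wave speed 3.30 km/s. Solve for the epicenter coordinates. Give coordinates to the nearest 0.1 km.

Distance from S−P lag: d = Δt · v_P v_S / (v_P − v_S) = Δt · (5.61·3.30)/(5.61−3.30) ≈ 8.0143·Δt.
So d_A = 78.28, d_B = 48.92, d_C = 50.12 km.
Circle about each station: (x − 28.1)² + (y + 35.8)² = 78.28²; (x + 60.0)² + (y − 45.6)² = 48.92²; x² + (y − 28.8)² = 50.12².
Subtracting pairs of circle equations eliminates x²+y² and gives linear equations (the radical axes):
-176.2 x + 162.8 y = 7342.70
-56.2 x + 129.2 y = 2373.93
Solving the 2×2 system: x ≈ -41.3, y ≈ 0.4 km.

x ≈ -41.3 km, y ≈ 0.4 km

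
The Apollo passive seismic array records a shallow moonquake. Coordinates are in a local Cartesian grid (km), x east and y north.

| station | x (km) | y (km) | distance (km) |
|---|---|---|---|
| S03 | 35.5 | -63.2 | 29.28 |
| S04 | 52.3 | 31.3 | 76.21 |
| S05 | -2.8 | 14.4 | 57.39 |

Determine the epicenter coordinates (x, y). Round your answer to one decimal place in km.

20.6 km east, -38.0 km north

Circle about each station: (x − 35.5)² + (y + 63.2)² = 29.28²; (x − 52.3)² + (y − 31.3)² = 76.21²; (x + 2.8)² + (y − 14.4)² = 57.39².
Subtracting pairs of circle equations eliminates x²+y² and gives linear equations (the radical axes):
33.6 x + 189.0 y = -6490.16
-76.6 x + 155.2 y = -7475.58
Solving the 2×2 system: x ≈ 20.6, y ≈ -38.0 km.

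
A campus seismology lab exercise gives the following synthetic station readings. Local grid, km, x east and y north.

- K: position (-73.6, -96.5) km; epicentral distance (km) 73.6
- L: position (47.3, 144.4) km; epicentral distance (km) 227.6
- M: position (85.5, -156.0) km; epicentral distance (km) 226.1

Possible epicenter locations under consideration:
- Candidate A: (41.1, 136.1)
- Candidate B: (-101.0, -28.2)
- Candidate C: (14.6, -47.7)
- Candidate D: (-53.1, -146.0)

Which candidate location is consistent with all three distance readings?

Candidate B

For each candidate, compare |candidate − station| to the reported distance:
Candidate A: residuals K 185.7, L 217.2, M 69.4 → max 217.2 km
Candidate B: residuals K 0.0, L 0.0, M 0.0 → max 0.0 km
Candidate C: residuals K 27.2, L 32.7, M 96.7 → max 96.7 km
Candidate D: residuals K 20.0, L 79.7, M 87.1 → max 87.1 km
Only Candidate B has all residuals ≈ 0.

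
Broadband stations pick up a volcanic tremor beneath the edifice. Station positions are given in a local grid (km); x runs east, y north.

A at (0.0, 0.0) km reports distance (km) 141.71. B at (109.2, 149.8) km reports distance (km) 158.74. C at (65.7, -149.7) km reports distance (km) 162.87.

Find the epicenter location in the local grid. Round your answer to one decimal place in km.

Circle about each station: x² + y² = 141.71²; (x − 109.2)² + (y − 149.8)² = 158.74²; (x − 65.7)² + (y + 149.7)² = 162.87².
Subtracting pairs of circle equations eliminates x²+y² and gives linear equations (the radical axes):
218.4 x + 299.6 y = 29248.02
131.4 x − 299.4 y = 20281.67
Solving the 2×2 system: x ≈ 141.6, y ≈ -5.6 km.

141.6 km east, -5.6 km north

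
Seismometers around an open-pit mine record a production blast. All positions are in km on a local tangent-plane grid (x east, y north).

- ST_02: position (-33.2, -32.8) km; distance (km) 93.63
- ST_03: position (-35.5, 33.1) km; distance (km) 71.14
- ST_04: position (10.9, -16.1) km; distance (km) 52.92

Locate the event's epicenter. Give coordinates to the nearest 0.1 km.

Circle about each station: (x + 33.2)² + (y + 32.8)² = 93.63²; (x + 35.5)² + (y − 33.1)² = 71.14²; (x − 10.9)² + (y + 16.1)² = 52.92².
Subtracting the ST_02 equation from the ST_03 and ST_04 equations removes the quadratic terms:
-4.6 x + 131.8 y = 3883.46
88.2 x + 33.4 y = 4165.99
Solving the 2×2 system: x ≈ 35.6, y ≈ 30.7 km.
Check against ST_02 (with the unrounded x, y): √((x + 33.2)²+(y + 32.8)²) = 93.63 ≈ 93.63 km. ✓

x ≈ 35.6 km, y ≈ 30.7 km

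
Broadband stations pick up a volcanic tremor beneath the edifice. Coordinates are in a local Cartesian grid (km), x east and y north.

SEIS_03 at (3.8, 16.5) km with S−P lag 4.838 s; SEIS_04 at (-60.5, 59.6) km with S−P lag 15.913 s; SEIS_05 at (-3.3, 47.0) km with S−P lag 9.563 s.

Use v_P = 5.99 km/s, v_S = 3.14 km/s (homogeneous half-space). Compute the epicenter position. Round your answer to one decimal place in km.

Distance from S−P lag: d = Δt · v_P v_S / (v_P − v_S) = Δt · (5.99·3.14)/(5.99−3.14) ≈ 6.5995·Δt.
So d_SEIS_03 = 31.93, d_SEIS_04 = 105.02, d_SEIS_05 = 63.11 km.
Circle about each station: (x − 3.8)² + (y − 16.5)² = 31.93²; (x + 60.5)² + (y − 59.6)² = 105.02²; (x + 3.3)² + (y − 47.0)² = 63.11².
Subtracting the SEIS_03 equation from the SEIS_04 and SEIS_05 equations removes the quadratic terms:
-128.6 x + 86.2 y = -3083.96
-14.2 x + 61.0 y = -1030.15
Solving the 2×2 system: x ≈ 15.0, y ≈ -13.4 km.

x ≈ 15.0 km, y ≈ -13.4 km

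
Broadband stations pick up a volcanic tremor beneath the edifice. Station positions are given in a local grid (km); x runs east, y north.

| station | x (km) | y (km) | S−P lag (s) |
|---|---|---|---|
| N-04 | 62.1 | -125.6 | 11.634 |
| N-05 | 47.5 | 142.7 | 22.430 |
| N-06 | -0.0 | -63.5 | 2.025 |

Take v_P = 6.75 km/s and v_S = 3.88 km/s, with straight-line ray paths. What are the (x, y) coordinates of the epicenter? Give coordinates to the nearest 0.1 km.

-14.7 km east, -52.3 km north

Distance from S−P lag: d = Δt · v_P v_S / (v_P − v_S) = Δt · (6.75·3.88)/(6.75−3.88) ≈ 9.1254·Δt.
So d_N-04 = 106.17, d_N-05 = 204.68, d_N-06 = 18.48 km.
Circle about each station: (x − 62.1)² + (y + 125.6)² = 106.17²; (x − 47.5)² + (y − 142.7)² = 204.68²; x² + (y + 63.5)² = 18.48².
Subtracting pairs of circle equations eliminates x²+y² and gives linear equations (the radical axes):
-29.2 x + 536.6 y = -27634.06
-124.2 x + 124.2 y = -4668.96
Solving the 2×2 system: x ≈ -14.7, y ≈ -52.3 km.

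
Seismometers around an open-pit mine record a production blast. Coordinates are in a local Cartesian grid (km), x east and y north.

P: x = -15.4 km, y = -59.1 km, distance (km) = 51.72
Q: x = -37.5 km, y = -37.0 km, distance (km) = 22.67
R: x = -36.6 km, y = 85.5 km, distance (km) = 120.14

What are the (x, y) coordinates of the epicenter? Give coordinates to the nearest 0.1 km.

Circle about each station: (x + 15.4)² + (y + 59.1)² = 51.72²; (x + 37.5)² + (y + 37.0)² = 22.67²; (x + 36.6)² + (y − 85.5)² = 120.14².
Subtracting the P equation from the Q and R equations removes the quadratic terms:
-44.2 x + 44.2 y = 1206.31
-42.4 x + 289.2 y = -6838.82
Solving the 2×2 system: x ≈ -59.7, y ≈ -32.4 km.

-59.7 km east, -32.4 km north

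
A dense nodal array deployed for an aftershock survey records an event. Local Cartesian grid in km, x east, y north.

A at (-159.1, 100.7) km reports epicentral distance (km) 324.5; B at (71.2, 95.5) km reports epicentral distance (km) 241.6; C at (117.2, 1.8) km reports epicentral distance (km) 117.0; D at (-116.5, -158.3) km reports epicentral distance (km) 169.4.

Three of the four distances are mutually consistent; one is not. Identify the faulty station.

C

Solve using three stations at a time. Using A, B, D (subtract circle equations pairwise → linear system) gives (x, y) ≈ (52.4, -145.4).
Distances from that point to each station vs reported:
  A: calculated 324.5 vs reported 324.5 → residual 0.0 km
  B: calculated 241.6 vs reported 241.6 → residual 0.0 km
  C: calculated 160.8 vs reported 117.0 → residual 43.8 km
  D: calculated 169.4 vs reported 169.4 → residual 0.0 km
A, B, D are mutually consistent (residuals ≈ 0); C is off by 43.8 km.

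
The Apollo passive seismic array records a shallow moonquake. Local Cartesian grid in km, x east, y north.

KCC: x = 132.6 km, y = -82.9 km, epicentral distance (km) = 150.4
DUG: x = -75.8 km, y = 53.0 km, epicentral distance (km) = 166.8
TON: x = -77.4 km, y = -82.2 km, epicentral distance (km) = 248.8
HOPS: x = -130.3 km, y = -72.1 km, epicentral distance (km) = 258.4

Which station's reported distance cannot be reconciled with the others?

Solve using three stations at a time. Using KCC, DUG, HOPS (subtract circle equations pairwise → linear system) gives (x, y) ≈ (90.8, 61.7).
Distances from that point to each station vs reported:
  KCC: calculated 150.5 vs reported 150.4 → residual 0.1 km
  DUG: calculated 166.9 vs reported 166.8 → residual 0.1 km
  TON: calculated 221.4 vs reported 248.8 → residual 27.4 km
  HOPS: calculated 258.4 vs reported 258.4 → residual 0.0 km
KCC, DUG, HOPS are mutually consistent (residuals ≈ 0); TON is off by 27.4 km.

TON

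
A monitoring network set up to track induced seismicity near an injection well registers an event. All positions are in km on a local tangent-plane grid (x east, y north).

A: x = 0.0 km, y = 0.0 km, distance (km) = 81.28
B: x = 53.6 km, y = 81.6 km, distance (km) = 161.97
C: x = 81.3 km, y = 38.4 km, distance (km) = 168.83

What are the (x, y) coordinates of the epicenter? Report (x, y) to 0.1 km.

Circle about each station: x² + y² = 81.28²; (x − 53.6)² + (y − 81.6)² = 161.97²; (x − 81.3)² + (y − 38.4)² = 168.83².
Subtracting the A equation from the B and C equations removes the quadratic terms:
107.2 x + 163.2 y = -10096.32
162.6 x + 76.8 y = -13812.88
Solving the 2×2 system: x ≈ -80.8, y ≈ -8.8 km.

x ≈ -80.8 km, y ≈ -8.8 km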